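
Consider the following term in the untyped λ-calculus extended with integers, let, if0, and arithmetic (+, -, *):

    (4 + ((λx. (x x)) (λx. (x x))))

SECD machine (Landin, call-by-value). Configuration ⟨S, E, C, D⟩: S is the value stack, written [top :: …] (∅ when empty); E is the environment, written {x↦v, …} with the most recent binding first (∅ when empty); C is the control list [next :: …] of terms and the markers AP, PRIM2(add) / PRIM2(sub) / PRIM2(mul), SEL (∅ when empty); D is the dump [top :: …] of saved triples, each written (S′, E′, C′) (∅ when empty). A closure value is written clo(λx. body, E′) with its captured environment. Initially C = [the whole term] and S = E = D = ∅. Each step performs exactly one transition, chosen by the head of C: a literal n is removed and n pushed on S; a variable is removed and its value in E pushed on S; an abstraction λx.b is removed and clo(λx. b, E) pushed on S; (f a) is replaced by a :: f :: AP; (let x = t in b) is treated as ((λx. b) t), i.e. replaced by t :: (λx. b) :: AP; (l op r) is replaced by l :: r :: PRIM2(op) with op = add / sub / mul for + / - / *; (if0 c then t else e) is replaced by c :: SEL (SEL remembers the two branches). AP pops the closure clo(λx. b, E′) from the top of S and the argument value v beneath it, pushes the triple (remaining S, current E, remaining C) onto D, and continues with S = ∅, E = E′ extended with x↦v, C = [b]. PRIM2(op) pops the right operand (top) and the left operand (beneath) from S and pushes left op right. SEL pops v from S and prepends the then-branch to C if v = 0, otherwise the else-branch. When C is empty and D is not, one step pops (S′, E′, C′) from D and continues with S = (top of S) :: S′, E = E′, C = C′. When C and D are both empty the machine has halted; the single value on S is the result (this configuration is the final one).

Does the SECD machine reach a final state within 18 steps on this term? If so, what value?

t=0: ⟨S=∅; E=∅; C=[(4 + ((λx. (x x)) (λx. (x x))))]; D=∅⟩
t=1: ⟨S=∅; E=∅; C=[4 :: ((λx. (x x)) (λx. (x x))) :: PRIM2(add)]; D=∅⟩
t=2: ⟨S=[4]; E=∅; C=[((λx. (x x)) (λx. (x x))) :: PRIM2(add)]; D=∅⟩
t=3: ⟨S=[4]; E=∅; C=[(λx. (x x)) :: (λx. (x x)) :: AP :: PRIM2(add)]; D=∅⟩
t=4: ⟨S=[clo(λx. (x x), ∅) :: 4]; E=∅; C=[(λx. (x x)) :: AP :: PRIM2(add)]; D=∅⟩
t=5: ⟨S=[clo(λx. (x x), ∅) :: clo(λx. (x x), ∅) :: 4]; E=∅; C=[AP :: PRIM2(add)]; D=∅⟩
t=6: ⟨S=∅; E={x↦clo(λx. (x x), ∅)}; C=[(x x)]; D=[([4], ∅, [PRIM2(add)])]⟩
t=7: ⟨S=∅; E={x↦clo(λx. (x x), ∅)}; C=[x :: x :: AP]; D=[([4], ∅, [PRIM2(add)])]⟩
t=8: ⟨S=[clo(λx. (x x), ∅)]; E={x↦clo(λx. (x x), ∅)}; C=[x :: AP]; D=[([4], ∅, [PRIM2(add)])]⟩
t=9: ⟨S=[clo(λx. (x x), ∅) :: clo(λx. (x x), ∅)]; E={x↦clo(λx. (x x), ∅)}; C=[AP]; D=[([4], ∅, [PRIM2(add)])]⟩
t=10: ⟨S=∅; E={x↦clo(λx. (x x), ∅)}; C=[(x x)]; D=[(∅, {x↦clo(λx. (x x), ∅)}, ∅) :: ([4], ∅, [PRIM2(add)])]⟩
t=11: ⟨S=∅; E={x↦clo(λx. (x x), ∅)}; C=[x :: x :: AP]; D=[(∅, {x↦clo(λx. (x x), ∅)}, ∅) :: ([4], ∅, [PRIM2(add)])]⟩
t=12: ⟨S=[clo(λx. (x x), ∅)]; E={x↦clo(λx. (x x), ∅)}; C=[x :: AP]; D=[(∅, {x↦clo(λx. (x x), ∅)}, ∅) :: ([4], ∅, [PRIM2(add)])]⟩
t=13: ⟨S=[clo(λx. (x x), ∅) :: clo(λx. (x x), ∅)]; E={x↦clo(λx. (x x), ∅)}; C=[AP]; D=[(∅, {x↦clo(λx. (x x), ∅)}, ∅) :: ([4], ∅, [PRIM2(add)])]⟩
t=14: ⟨S=∅; E={x↦clo(λx. (x x), ∅)}; C=[(x x)]; D=[(∅, {x↦clo(λx. (x x), ∅)}, ∅) :: (∅, {x↦clo(λx. (x x), ∅)}, ∅) :: ([4], ∅, [PRIM2(add)])]⟩
t=15: ⟨S=∅; E={x↦clo(λx. (x x), ∅)}; C=[x :: x :: AP]; D=[(∅, {x↦clo(λx. (x x), ∅)}, ∅) :: (∅, {x↦clo(λx. (x x), ∅)}, ∅) :: ([4], ∅, [PRIM2(add)])]⟩
t=16: ⟨S=[clo(λx. (x x), ∅)]; E={x↦clo(λx. (x x), ∅)}; C=[x :: AP]; D=[(∅, {x↦clo(λx. (x x), ∅)}, ∅) :: (∅, {x↦clo(λx. (x x), ∅)}, ∅) :: ([4], ∅, [PRIM2(add)])]⟩
t=17: ⟨S=[clo(λx. (x x), ∅) :: clo(λx. (x x), ∅)]; E={x↦clo(λx. (x x), ∅)}; C=[AP]; D=[(∅, {x↦clo(λx. (x x), ∅)}, ∅) :: (∅, {x↦clo(λx. (x x), ∅)}, ∅) :: ([4], ∅, [PRIM2(add)])]⟩
t=18: ⟨S=∅; E={x↦clo(λx. (x x), ∅)}; C=[(x x)]; D=[(∅, {x↦clo(λx. (x x), ∅)}, ∅) :: (∅, {x↦clo(λx. (x x), ∅)}, ∅) :: (∅, {x↦clo(λx. (x x), ∅)}, ∅) :: ([4], ∅, [PRIM2(add)])]⟩
→ 18 transitions taken and the configuration is still not final: no result within 18 steps

Answer: DIVERGES (no final state within 18 steps)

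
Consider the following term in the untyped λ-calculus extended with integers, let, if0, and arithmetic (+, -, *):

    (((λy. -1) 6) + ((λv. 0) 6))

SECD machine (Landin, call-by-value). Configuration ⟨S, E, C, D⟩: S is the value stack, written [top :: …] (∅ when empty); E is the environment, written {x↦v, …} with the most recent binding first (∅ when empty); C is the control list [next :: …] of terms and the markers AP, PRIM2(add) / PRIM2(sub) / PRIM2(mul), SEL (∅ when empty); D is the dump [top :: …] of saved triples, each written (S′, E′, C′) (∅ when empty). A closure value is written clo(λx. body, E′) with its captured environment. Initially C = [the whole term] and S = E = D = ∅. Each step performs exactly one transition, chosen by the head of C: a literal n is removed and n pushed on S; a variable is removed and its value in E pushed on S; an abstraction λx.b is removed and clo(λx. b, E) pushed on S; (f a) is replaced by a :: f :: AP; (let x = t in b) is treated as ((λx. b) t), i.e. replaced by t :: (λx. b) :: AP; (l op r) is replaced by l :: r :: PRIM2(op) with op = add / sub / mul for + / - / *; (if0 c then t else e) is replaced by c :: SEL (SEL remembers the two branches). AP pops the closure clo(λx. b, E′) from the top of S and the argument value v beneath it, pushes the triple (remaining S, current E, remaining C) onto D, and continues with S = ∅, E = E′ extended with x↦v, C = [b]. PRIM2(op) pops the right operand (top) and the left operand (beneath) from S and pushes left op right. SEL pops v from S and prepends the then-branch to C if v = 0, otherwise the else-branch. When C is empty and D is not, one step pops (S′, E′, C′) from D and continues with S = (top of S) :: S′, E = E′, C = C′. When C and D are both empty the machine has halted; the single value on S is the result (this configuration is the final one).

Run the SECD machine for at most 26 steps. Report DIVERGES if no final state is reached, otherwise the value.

0. [S=∅ | E=∅ | C=[(((λy. -1) 6) + ((λv. 0) 6))] | D=∅]
1. [S=∅ | E=∅ | C=[((λy. -1) 6) :: ((λv. 0) 6) :: PRIM2(add)] | D=∅]
2. [S=∅ | E=∅ | C=[6 :: (λy. -1) :: AP :: ((λv. 0) 6) :: PRIM2(add)] | D=∅]
3. [S=[6] | E=∅ | C=[(λy. -1) :: AP :: ((λv. 0) 6) :: PRIM2(add)] | D=∅]
4. [S=[clo(λy. -1, ∅) :: 6] | E=∅ | C=[AP :: ((λv. 0) 6) :: PRIM2(add)] | D=∅]
5. [S=∅ | E={y↦6} | C=[-1] | D=[(∅, ∅, [((λv. 0) 6) :: PRIM2(add)])]]
6. [S=[-1] | E={y↦6} | C=∅ | D=[(∅, ∅, [((λv. 0) 6) :: PRIM2(add)])]]
7. [S=[-1] | E=∅ | C=[((λv. 0) 6) :: PRIM2(add)] | D=∅]
8. [S=[-1] | E=∅ | C=[6 :: (λv. 0) :: AP :: PRIM2(add)] | D=∅]
9. [S=[6 :: -1] | E=∅ | C=[(λv. 0) :: AP :: PRIM2(add)] | D=∅]
10. [S=[clo(λv. 0, ∅) :: 6 :: -1] | E=∅ | C=[AP :: PRIM2(add)] | D=∅]
11. [S=∅ | E={v↦6} | C=[0] | D=[([-1], ∅, [PRIM2(add)])]]
12. [S=[0] | E={v↦6} | C=∅ | D=[([-1], ∅, [PRIM2(add)])]]
13. [S=[0 :: -1] | E=∅ | C=[PRIM2(add)] | D=∅]
14. [S=[-1] | E=∅ | C=∅ | D=∅]
→ final value -1

Answer: -1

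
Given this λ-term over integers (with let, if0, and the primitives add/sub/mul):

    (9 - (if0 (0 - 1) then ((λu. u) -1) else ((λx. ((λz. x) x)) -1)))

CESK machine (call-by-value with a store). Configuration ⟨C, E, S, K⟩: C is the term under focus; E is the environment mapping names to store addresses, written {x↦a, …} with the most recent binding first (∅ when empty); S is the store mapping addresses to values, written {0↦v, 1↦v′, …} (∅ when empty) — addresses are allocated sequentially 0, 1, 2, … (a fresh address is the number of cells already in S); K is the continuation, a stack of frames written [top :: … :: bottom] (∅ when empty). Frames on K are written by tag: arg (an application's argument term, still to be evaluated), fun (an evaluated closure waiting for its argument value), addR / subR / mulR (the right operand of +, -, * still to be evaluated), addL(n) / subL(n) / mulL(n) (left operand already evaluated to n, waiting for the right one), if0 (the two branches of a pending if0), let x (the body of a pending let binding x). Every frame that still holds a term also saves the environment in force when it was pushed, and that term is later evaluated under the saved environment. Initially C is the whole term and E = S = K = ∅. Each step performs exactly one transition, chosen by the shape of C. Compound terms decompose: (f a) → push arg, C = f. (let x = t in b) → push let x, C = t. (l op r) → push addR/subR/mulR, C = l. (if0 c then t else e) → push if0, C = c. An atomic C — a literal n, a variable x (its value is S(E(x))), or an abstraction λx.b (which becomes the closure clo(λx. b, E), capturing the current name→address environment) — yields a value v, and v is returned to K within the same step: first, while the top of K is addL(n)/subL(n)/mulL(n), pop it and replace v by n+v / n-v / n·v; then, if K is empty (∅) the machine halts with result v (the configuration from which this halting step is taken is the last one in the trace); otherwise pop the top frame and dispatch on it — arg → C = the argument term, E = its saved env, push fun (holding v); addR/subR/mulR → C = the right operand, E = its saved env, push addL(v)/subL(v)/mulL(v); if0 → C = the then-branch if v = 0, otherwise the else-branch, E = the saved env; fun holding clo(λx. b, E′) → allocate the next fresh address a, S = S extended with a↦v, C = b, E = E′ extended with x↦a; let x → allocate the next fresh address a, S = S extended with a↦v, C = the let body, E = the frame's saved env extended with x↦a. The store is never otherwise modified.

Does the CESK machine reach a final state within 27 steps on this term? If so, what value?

Answer: 10

Execution trace:
step 0: <C=(9 - (if0 (0 - 1) then ((λu. u) -1) else ((λx. ((λz. x) x)) -1))), E=∅, S=∅, K=∅>
step 1: <C=9, E=∅, S=∅, K=[subR]>
step 2: <C=(if0 (0 - 1) then ((λu. u) -1) else ((λx. ((λz. x) x)) -1)), E=∅, S=∅, K=[subL(9)]>
step 3: <C=(0 - 1), E=∅, S=∅, K=[if0 :: subL(9)]>
step 4: <C=0, E=∅, S=∅, K=[subR :: if0 :: subL(9)]>
step 5: <C=1, E=∅, S=∅, K=[subL(0) :: if0 :: subL(9)]>
step 6: <C=((λx. ((λz. x) x)) -1), E=∅, S=∅, K=[subL(9)]>
step 7: <C=(λx. ((λz. x) x)), E=∅, S=∅, K=[arg :: subL(9)]>
step 8: <C=-1, E=∅, S=∅, K=[fun :: subL(9)]>
step 9: <C=((λz. x) x), E={x↦0}, S={0↦-1}, K=[subL(9)]>
step 10: <C=(λz. x), E={x↦0}, S={0↦-1}, K=[arg :: subL(9)]>
step 11: <C=x, E={x↦0}, S={0↦-1}, K=[fun :: subL(9)]>
step 12: <C=x, E={z↦1, x↦0}, S={0↦-1, 1↦-1}, K=[subL(9)]>
→ final value 10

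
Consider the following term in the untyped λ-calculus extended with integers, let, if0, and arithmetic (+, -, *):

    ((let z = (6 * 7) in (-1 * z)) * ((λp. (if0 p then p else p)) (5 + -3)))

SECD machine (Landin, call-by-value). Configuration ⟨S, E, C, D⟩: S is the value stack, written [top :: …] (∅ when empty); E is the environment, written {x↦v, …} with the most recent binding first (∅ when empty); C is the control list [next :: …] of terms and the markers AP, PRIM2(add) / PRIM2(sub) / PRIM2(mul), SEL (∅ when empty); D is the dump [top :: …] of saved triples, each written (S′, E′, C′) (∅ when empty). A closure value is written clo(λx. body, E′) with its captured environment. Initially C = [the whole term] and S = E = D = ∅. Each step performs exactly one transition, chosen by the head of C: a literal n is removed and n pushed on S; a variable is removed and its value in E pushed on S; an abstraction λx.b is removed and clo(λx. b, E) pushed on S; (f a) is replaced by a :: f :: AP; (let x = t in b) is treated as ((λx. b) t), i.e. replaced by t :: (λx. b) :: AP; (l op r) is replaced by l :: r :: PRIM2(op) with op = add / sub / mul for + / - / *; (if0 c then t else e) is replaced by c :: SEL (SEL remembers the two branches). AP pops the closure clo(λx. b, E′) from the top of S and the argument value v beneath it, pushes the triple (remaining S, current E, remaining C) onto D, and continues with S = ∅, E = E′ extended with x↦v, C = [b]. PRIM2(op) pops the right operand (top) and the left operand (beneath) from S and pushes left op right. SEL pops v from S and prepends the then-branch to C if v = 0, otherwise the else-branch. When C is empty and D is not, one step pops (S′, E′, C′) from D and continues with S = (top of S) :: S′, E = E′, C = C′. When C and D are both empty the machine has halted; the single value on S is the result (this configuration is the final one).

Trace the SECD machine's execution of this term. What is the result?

step 0: ⟨S=∅; E=∅; C=[((let z = (6 * 7) in (-1 * z)) * ((λp. (if0 p then p else p)) (5 + -3)))]; D=∅⟩
step 1: ⟨S=∅; E=∅; C=[(let z = (6 * 7) in (-1 * z)) :: ((λp. (if0 p then p else p)) (5 + -3)) :: PRIM2(mul)]; D=∅⟩
step 2: ⟨S=∅; E=∅; C=[(6 * 7) :: (λz. (-1 * z)) :: AP :: ((λp. (if0 p then p else p)) (5 + -3)) :: PRIM2(mul)]; D=∅⟩
step 3: ⟨S=∅; E=∅; C=[6 :: 7 :: PRIM2(mul) :: (λz. (-1 * z)) :: AP :: ((λp. (if0 p then p else p)) (5 + -3)) :: PRIM2(mul)]; D=∅⟩
step 4: ⟨S=[6]; E=∅; C=[7 :: PRIM2(mul) :: (λz. (-1 * z)) :: AP :: ((λp. (if0 p then p else p)) (5 + -3)) :: PRIM2(mul)]; D=∅⟩
step 5: ⟨S=[7 :: 6]; E=∅; C=[PRIM2(mul) :: (λz. (-1 * z)) :: AP :: ((λp. (if0 p then p else p)) (5 + -3)) :: PRIM2(mul)]; D=∅⟩
step 6: ⟨S=[42]; E=∅; C=[(λz. (-1 * z)) :: AP :: ((λp. (if0 p then p else p)) (5 + -3)) :: PRIM2(mul)]; D=∅⟩
step 7: ⟨S=[clo(λz. (-1 * z), ∅) :: 42]; E=∅; C=[AP :: ((λp. (if0 p then p else p)) (5 + -3)) :: PRIM2(mul)]; D=∅⟩
step 8: ⟨S=∅; E={z↦42}; C=[(-1 * z)]; D=[(∅, ∅, [((λp. (if0 p then p else p)) (5 + -3)) :: PRIM2(mul)])]⟩
step 9: ⟨S=∅; E={z↦42}; C=[-1 :: z :: PRIM2(mul)]; D=[(∅, ∅, [((λp. (if0 p then p else p)) (5 + -3)) :: PRIM2(mul)])]⟩
step 10: ⟨S=[-1]; E={z↦42}; C=[z :: PRIM2(mul)]; D=[(∅, ∅, [((λp. (if0 p then p else p)) (5 + -3)) :: PRIM2(mul)])]⟩
step 11: ⟨S=[42 :: -1]; E={z↦42}; C=[PRIM2(mul)]; D=[(∅, ∅, [((λp. (if0 p then p else p)) (5 + -3)) :: PRIM2(mul)])]⟩
step 12: ⟨S=[-42]; E={z↦42}; C=∅; D=[(∅, ∅, [((λp. (if0 p then p else p)) (5 + -3)) :: PRIM2(mul)])]⟩
step 13: ⟨S=[-42]; E=∅; C=[((λp. (if0 p then p else p)) (5 + -3)) :: PRIM2(mul)]; D=∅⟩
step 14: ⟨S=[-42]; E=∅; C=[(5 + -3) :: (λp. (if0 p then p else p)) :: AP :: PRIM2(mul)]; D=∅⟩
step 15: ⟨S=[-42]; E=∅; C=[5 :: -3 :: PRIM2(add) :: (λp. (if0 p then p else p)) :: AP :: PRIM2(mul)]; D=∅⟩
step 16: ⟨S=[5 :: -42]; E=∅; C=[-3 :: PRIM2(add) :: (λp. (if0 p then p else p)) :: AP :: PRIM2(mul)]; D=∅⟩
step 17: ⟨S=[-3 :: 5 :: -42]; E=∅; C=[PRIM2(add) :: (λp. (if0 p then p else p)) :: AP :: PRIM2(mul)]; D=∅⟩
step 18: ⟨S=[2 :: -42]; E=∅; C=[(λp. (if0 p then p else p)) :: AP :: PRIM2(mul)]; D=∅⟩
step 19: ⟨S=[clo(λp. (if0 p then p else p), ∅) :: 2 :: -42]; E=∅; C=[AP :: PRIM2(mul)]; D=∅⟩
step 20: ⟨S=∅; E={p↦2}; C=[(if0 p then p else p)]; D=[([-42], ∅, [PRIM2(mul)])]⟩
step 21: ⟨S=∅; E={p↦2}; C=[p :: SEL]; D=[([-42], ∅, [PRIM2(mul)])]⟩
step 22: ⟨S=[2]; E={p↦2}; C=[SEL]; D=[([-42], ∅, [PRIM2(mul)])]⟩
step 23: ⟨S=∅; E={p↦2}; C=[p]; D=[([-42], ∅, [PRIM2(mul)])]⟩
step 24: ⟨S=[2]; E={p↦2}; C=∅; D=[([-42], ∅, [PRIM2(mul)])]⟩
step 25: ⟨S=[2 :: -42]; E=∅; C=[PRIM2(mul)]; D=∅⟩
step 26: ⟨S=[-84]; E=∅; C=∅; D=∅⟩
→ final value -84

Answer: -84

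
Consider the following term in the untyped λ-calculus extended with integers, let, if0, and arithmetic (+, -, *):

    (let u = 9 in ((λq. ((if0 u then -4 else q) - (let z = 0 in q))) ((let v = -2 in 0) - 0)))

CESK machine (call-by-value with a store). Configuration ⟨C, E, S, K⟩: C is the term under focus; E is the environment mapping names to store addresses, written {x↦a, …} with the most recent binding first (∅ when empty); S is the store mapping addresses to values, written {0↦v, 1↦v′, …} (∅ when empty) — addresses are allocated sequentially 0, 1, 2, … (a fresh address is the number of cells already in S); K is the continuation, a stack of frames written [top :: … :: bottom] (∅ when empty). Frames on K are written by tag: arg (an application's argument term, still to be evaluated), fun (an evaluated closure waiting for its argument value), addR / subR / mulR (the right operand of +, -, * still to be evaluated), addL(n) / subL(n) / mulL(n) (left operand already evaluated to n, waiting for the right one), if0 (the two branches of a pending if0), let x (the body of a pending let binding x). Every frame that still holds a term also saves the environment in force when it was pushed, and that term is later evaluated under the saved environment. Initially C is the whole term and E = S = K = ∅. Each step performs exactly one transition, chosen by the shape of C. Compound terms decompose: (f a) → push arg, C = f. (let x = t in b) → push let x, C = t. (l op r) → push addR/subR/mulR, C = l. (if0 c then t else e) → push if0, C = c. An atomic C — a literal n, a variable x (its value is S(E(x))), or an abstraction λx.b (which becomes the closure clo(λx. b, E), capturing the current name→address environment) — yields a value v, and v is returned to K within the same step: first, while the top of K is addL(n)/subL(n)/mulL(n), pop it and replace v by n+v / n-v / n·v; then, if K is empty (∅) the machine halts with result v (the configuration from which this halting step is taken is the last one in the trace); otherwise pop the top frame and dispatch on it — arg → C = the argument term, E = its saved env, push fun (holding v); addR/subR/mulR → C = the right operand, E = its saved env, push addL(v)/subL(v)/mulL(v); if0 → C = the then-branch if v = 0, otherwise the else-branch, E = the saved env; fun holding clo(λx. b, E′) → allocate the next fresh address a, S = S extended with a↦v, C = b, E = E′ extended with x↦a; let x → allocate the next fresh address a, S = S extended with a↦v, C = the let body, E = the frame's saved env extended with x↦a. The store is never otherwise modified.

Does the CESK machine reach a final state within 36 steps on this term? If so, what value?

t=0: [C=(let u = 9 in ((λq. ((if0 u then -4 else q) - (let z = 0 in q))) ((let v = -2 in 0) - 0))) | E=∅ | S=∅ | K=∅]
t=1: [C=9 | E=∅ | S=∅ | K=[let u]]
t=2: [C=((λq. ((if0 u then -4 else q) - (let z = 0 in q))) ((let v = -2 in 0) - 0)) | E={u↦0} | S={0↦9} | K=∅]
t=3: [C=(λq. ((if0 u then -4 else q) - (let z = 0 in q))) | E={u↦0} | S={0↦9} | K=[arg]]
t=4: [C=((let v = -2 in 0) - 0) | E={u↦0} | S={0↦9} | K=[fun]]
t=5: [C=(let v = -2 in 0) | E={u↦0} | S={0↦9} | K=[subR :: fun]]
t=6: [C=-2 | E={u↦0} | S={0↦9} | K=[let v :: subR :: fun]]
t=7: [C=0 | E={v↦1, u↦0} | S={0↦9, 1↦-2} | K=[subR :: fun]]
t=8: [C=0 | E={u↦0} | S={0↦9, 1↦-2} | K=[subL(0) :: fun]]
t=9: [C=((if0 u then -4 else q) - (let z = 0 in q)) | E={q↦2, u↦0} | S={0↦9, 1↦-2, 2↦0} | K=∅]
t=10: [C=(if0 u then -4 else q) | E={q↦2, u↦0} | S={0↦9, 1↦-2, 2↦0} | K=[subR]]
t=11: [C=u | E={q↦2, u↦0} | S={0↦9, 1↦-2, 2↦0} | K=[if0 :: subR]]
t=12: [C=q | E={q↦2, u↦0} | S={0↦9, 1↦-2, 2↦0} | K=[subR]]
t=13: [C=(let z = 0 in q) | E={q↦2, u↦0} | S={0↦9, 1↦-2, 2↦0} | K=[subL(0)]]
t=14: [C=0 | E={q↦2, u↦0} | S={0↦9, 1↦-2, 2↦0} | K=[let z :: subL(0)]]
t=15: [C=q | E={z↦3, q↦2, u↦0} | S={0↦9, 1↦-2, 2↦0, 3↦0} | K=[subL(0)]]
→ final value 0

Answer: 0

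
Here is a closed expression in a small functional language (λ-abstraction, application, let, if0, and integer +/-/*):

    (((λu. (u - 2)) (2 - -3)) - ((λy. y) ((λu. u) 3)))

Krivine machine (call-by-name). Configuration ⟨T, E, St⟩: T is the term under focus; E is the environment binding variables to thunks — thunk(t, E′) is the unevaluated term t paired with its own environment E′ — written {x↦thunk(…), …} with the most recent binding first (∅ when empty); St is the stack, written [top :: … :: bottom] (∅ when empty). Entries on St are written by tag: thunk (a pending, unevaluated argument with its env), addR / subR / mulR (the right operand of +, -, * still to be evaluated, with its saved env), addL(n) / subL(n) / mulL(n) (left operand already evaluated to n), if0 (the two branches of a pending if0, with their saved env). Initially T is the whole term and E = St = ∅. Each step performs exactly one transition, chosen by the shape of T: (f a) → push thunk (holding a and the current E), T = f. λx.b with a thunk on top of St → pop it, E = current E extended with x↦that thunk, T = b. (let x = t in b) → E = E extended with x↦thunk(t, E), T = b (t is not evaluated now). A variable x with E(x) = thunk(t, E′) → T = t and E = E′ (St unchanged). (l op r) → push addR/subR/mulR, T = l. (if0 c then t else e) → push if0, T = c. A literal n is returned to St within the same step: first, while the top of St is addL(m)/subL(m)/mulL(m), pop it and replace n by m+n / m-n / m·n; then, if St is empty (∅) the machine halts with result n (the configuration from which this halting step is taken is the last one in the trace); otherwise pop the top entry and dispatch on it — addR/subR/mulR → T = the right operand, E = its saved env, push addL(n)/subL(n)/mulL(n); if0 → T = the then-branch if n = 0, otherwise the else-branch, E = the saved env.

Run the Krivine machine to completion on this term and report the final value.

0. ⟨T=(((λu. (u - 2)) (2 - -3)) - ((λy. y) ((λu. u) 3))); E=∅; St=∅⟩
1. ⟨T=((λu. (u - 2)) (2 - -3)); E=∅; St=[subR]⟩
2. ⟨T=(λu. (u - 2)); E=∅; St=[thunk :: subR]⟩
3. ⟨T=(u - 2); E={u↦thunk((2 - -3), ∅)}; St=[subR]⟩
4. ⟨T=u; E={u↦thunk((2 - -3), ∅)}; St=[subR :: subR]⟩
5. ⟨T=(2 - -3); E=∅; St=[subR :: subR]⟩
6. ⟨T=2; E=∅; St=[subR :: subR :: subR]⟩
7. ⟨T=-3; E=∅; St=[subL(2) :: subR :: subR]⟩
8. ⟨T=2; E={u↦thunk((2 - -3), ∅)}; St=[subL(5) :: subR]⟩
9. ⟨T=((λy. y) ((λu. u) 3)); E=∅; St=[subL(3)]⟩
10. ⟨T=(λy. y); E=∅; St=[thunk :: subL(3)]⟩
11. ⟨T=y; E={y↦thunk(((λu. u) 3), ∅)}; St=[subL(3)]⟩
12. ⟨T=((λu. u) 3); E=∅; St=[subL(3)]⟩
13. ⟨T=(λu. u); E=∅; St=[thunk :: subL(3)]⟩
14. ⟨T=u; E={u↦thunk(3, ∅)}; St=[subL(3)]⟩
15. ⟨T=3; E=∅; St=[subL(3)]⟩
→ final value 0

Answer: 0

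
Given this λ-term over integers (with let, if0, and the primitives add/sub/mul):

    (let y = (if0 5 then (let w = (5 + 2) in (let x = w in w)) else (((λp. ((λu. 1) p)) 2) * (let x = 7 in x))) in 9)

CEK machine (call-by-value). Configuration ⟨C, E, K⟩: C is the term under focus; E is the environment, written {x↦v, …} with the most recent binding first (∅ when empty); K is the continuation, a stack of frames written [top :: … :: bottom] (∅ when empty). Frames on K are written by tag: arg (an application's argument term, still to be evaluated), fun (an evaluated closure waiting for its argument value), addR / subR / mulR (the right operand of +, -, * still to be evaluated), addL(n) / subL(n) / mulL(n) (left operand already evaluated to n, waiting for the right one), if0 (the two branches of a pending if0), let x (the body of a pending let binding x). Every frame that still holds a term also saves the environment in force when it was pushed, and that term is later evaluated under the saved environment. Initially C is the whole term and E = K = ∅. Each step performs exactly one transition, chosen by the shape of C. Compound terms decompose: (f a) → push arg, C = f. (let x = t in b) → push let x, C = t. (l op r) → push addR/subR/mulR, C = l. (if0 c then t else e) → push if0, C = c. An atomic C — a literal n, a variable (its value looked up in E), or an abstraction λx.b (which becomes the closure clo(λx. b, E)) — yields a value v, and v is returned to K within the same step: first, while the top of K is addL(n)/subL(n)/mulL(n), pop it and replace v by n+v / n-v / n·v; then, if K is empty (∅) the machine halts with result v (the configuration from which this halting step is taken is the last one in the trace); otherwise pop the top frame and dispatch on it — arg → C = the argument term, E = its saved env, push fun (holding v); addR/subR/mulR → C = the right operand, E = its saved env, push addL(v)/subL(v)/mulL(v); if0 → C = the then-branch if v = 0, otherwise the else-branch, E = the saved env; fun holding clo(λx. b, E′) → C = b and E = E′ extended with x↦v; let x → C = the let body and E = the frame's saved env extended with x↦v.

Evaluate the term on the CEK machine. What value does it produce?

Answer: 9

Derivation:
t=0: ⟨C=(let y = (if0 5 then (let w = (5 + 2) in (let x = w in w)) else (((λp. ((λu. 1) p)) 2) * (let x = 7 in x))) in 9); E=∅; K=∅⟩
t=1: ⟨C=(if0 5 then (let w = (5 + 2) in (let x = w in w)) else (((λp. ((λu. 1) p)) 2) * (let x = 7 in x))); E=∅; K=[let y]⟩
t=2: ⟨C=5; E=∅; K=[if0 :: let y]⟩
t=3: ⟨C=(((λp. ((λu. 1) p)) 2) * (let x = 7 in x)); E=∅; K=[let y]⟩
t=4: ⟨C=((λp. ((λu. 1) p)) 2); E=∅; K=[mulR :: let y]⟩
t=5: ⟨C=(λp. ((λu. 1) p)); E=∅; K=[arg :: mulR :: let y]⟩
t=6: ⟨C=2; E=∅; K=[fun :: mulR :: let y]⟩
t=7: ⟨C=((λu. 1) p); E={p↦2}; K=[mulR :: let y]⟩
t=8: ⟨C=(λu. 1); E={p↦2}; K=[arg :: mulR :: let y]⟩
t=9: ⟨C=p; E={p↦2}; K=[fun :: mulR :: let y]⟩
t=10: ⟨C=1; E={u↦2, p↦2}; K=[mulR :: let y]⟩
t=11: ⟨C=(let x = 7 in x); E=∅; K=[mulL(1) :: let y]⟩
t=12: ⟨C=7; E=∅; K=[let x :: mulL(1) :: let y]⟩
t=13: ⟨C=x; E={x↦7}; K=[mulL(1) :: let y]⟩
t=14: ⟨C=9; E={y↦7}; K=∅⟩
→ final value 9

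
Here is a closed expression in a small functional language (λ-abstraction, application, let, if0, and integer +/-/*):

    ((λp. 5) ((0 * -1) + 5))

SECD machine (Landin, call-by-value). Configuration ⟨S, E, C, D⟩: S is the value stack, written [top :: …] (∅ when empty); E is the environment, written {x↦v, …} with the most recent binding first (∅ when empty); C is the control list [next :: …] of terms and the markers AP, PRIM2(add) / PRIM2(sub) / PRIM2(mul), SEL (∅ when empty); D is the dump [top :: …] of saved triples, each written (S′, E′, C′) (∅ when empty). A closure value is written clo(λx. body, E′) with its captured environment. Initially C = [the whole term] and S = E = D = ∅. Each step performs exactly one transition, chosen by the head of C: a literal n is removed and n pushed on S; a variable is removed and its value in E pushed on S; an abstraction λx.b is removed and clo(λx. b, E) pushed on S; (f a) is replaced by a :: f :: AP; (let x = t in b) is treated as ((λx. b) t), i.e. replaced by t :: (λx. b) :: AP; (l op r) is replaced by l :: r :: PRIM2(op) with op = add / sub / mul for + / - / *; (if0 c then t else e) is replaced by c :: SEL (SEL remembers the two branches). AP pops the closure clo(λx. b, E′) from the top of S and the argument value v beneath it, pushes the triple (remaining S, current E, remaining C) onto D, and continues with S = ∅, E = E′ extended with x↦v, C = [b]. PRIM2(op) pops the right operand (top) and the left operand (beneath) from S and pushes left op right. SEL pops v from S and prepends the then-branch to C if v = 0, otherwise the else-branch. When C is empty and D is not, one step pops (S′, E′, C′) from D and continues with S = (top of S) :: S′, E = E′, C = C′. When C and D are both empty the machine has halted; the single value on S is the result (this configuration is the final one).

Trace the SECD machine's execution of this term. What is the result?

0. [S=∅ | E=∅ | C=[((λp. 5) ((0 * -1) + 5))] | D=∅]
1. [S=∅ | E=∅ | C=[((0 * -1) + 5) :: (λp. 5) :: AP] | D=∅]
2. [S=∅ | E=∅ | C=[(0 * -1) :: 5 :: PRIM2(add) :: (λp. 5) :: AP] | D=∅]
3. [S=∅ | E=∅ | C=[0 :: -1 :: PRIM2(mul) :: 5 :: PRIM2(add) :: (λp. 5) :: AP] | D=∅]
4. [S=[0] | E=∅ | C=[-1 :: PRIM2(mul) :: 5 :: PRIM2(add) :: (λp. 5) :: AP] | D=∅]
5. [S=[-1 :: 0] | E=∅ | C=[PRIM2(mul) :: 5 :: PRIM2(add) :: (λp. 5) :: AP] | D=∅]
6. [S=[0] | E=∅ | C=[5 :: PRIM2(add) :: (λp. 5) :: AP] | D=∅]
7. [S=[5 :: 0] | E=∅ | C=[PRIM2(add) :: (λp. 5) :: AP] | D=∅]
8. [S=[5] | E=∅ | C=[(λp. 5) :: AP] | D=∅]
9. [S=[clo(λp. 5, ∅) :: 5] | E=∅ | C=[AP] | D=∅]
10. [S=∅ | E={p↦5} | C=[5] | D=[(∅, ∅, ∅)]]
11. [S=[5] | E={p↦5} | C=∅ | D=[(∅, ∅, ∅)]]
12. [S=[5] | E=∅ | C=∅ | D=∅]
→ final value 5

Answer: 5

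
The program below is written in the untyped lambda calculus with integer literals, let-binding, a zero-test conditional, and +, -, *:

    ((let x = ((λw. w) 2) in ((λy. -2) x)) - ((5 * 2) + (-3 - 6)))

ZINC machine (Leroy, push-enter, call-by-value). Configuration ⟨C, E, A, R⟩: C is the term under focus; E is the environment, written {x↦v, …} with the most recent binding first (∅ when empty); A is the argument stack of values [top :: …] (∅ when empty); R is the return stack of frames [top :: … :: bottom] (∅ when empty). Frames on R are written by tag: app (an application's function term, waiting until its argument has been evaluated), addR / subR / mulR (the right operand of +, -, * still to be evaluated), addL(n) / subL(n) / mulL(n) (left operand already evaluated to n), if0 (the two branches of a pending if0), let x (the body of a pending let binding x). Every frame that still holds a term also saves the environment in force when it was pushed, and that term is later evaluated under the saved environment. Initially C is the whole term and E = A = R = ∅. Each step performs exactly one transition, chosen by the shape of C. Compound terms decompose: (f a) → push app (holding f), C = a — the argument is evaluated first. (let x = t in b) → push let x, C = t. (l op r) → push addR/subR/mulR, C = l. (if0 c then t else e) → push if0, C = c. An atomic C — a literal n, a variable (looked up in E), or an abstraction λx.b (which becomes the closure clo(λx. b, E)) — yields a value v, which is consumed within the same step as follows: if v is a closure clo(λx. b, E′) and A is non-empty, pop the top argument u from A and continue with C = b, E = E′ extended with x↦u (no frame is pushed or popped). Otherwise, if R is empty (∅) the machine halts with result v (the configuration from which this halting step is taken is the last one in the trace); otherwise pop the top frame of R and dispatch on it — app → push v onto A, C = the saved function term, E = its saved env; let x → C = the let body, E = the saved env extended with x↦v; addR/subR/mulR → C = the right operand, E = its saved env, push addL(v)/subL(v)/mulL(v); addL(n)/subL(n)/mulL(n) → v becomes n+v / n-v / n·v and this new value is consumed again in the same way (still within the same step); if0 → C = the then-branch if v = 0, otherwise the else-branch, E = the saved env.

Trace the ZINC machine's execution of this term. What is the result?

[0] [C=((let x = ((λw. w) 2) in ((λy. -2) x)) - ((5 * 2) + (-3 - 6))) | E=∅ | A=∅ | R=∅]
[1] [C=(let x = ((λw. w) 2) in ((λy. -2) x)) | E=∅ | A=∅ | R=[subR]]
[2] [C=((λw. w) 2) | E=∅ | A=∅ | R=[let x :: subR]]
[3] [C=2 | E=∅ | A=∅ | R=[app :: let x :: subR]]
[4] [C=(λw. w) | E=∅ | A=[2] | R=[let x :: subR]]
[5] [C=w | E={w↦2} | A=∅ | R=[let x :: subR]]
[6] [C=((λy. -2) x) | E={x↦2} | A=∅ | R=[subR]]
[7] [C=x | E={x↦2} | A=∅ | R=[app :: subR]]
[8] [C=(λy. -2) | E={x↦2} | A=[2] | R=[subR]]
[9] [C=-2 | E={y↦2, x↦2} | A=∅ | R=[subR]]
[10] [C=((5 * 2) + (-3 - 6)) | E=∅ | A=∅ | R=[subL(-2)]]
[11] [C=(5 * 2) | E=∅ | A=∅ | R=[addR :: subL(-2)]]
[12] [C=5 | E=∅ | A=∅ | R=[mulR :: addR :: subL(-2)]]
[13] [C=2 | E=∅ | A=∅ | R=[mulL(5) :: addR :: subL(-2)]]
[14] [C=(-3 - 6) | E=∅ | A=∅ | R=[addL(10) :: subL(-2)]]
[15] [C=-3 | E=∅ | A=∅ | R=[subR :: addL(10) :: subL(-2)]]
[16] [C=6 | E=∅ | A=∅ | R=[subL(-3) :: addL(10) :: subL(-2)]]
→ final value -3

Answer: -3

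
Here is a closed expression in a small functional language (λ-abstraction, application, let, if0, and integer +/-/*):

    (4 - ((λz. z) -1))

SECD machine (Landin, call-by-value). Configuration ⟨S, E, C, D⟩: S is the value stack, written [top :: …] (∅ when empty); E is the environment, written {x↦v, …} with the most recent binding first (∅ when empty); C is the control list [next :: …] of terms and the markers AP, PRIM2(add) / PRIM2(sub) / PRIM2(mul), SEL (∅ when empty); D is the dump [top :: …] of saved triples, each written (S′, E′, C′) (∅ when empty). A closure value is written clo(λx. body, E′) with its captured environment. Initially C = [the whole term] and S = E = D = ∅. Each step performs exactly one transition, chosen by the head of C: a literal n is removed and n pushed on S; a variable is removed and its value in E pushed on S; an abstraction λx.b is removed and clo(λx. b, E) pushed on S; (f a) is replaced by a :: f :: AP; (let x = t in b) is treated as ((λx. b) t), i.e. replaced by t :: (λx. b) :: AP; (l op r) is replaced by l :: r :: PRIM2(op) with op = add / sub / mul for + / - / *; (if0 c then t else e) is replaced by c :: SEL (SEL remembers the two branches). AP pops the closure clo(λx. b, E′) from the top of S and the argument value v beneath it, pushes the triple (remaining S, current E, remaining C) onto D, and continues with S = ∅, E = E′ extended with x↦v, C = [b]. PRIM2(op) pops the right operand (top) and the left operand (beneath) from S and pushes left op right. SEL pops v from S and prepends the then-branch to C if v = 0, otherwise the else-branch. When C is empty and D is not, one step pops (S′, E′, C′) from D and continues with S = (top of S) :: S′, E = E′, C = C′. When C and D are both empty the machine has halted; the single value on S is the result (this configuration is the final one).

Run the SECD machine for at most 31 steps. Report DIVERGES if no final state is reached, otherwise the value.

Answer: 5

Execution trace:
[0] <S=∅, E=∅, C=[(4 - ((λz. z) -1))], D=∅>
[1] <S=∅, E=∅, C=[4 :: ((λz. z) -1) :: PRIM2(sub)], D=∅>
[2] <S=[4], E=∅, C=[((λz. z) -1) :: PRIM2(sub)], D=∅>
[3] <S=[4], E=∅, C=[-1 :: (λz. z) :: AP :: PRIM2(sub)], D=∅>
[4] <S=[-1 :: 4], E=∅, C=[(λz. z) :: AP :: PRIM2(sub)], D=∅>
[5] <S=[clo(λz. z, ∅) :: -1 :: 4], E=∅, C=[AP :: PRIM2(sub)], D=∅>
[6] <S=∅, E={z↦-1}, C=[z], D=[([4], ∅, [PRIM2(sub)])]>
[7] <S=[-1], E={z↦-1}, C=∅, D=[([4], ∅, [PRIM2(sub)])]>
[8] <S=[-1 :: 4], E=∅, C=[PRIM2(sub)], D=∅>
[9] <S=[5], E=∅, C=∅, D=∅>
→ final value 5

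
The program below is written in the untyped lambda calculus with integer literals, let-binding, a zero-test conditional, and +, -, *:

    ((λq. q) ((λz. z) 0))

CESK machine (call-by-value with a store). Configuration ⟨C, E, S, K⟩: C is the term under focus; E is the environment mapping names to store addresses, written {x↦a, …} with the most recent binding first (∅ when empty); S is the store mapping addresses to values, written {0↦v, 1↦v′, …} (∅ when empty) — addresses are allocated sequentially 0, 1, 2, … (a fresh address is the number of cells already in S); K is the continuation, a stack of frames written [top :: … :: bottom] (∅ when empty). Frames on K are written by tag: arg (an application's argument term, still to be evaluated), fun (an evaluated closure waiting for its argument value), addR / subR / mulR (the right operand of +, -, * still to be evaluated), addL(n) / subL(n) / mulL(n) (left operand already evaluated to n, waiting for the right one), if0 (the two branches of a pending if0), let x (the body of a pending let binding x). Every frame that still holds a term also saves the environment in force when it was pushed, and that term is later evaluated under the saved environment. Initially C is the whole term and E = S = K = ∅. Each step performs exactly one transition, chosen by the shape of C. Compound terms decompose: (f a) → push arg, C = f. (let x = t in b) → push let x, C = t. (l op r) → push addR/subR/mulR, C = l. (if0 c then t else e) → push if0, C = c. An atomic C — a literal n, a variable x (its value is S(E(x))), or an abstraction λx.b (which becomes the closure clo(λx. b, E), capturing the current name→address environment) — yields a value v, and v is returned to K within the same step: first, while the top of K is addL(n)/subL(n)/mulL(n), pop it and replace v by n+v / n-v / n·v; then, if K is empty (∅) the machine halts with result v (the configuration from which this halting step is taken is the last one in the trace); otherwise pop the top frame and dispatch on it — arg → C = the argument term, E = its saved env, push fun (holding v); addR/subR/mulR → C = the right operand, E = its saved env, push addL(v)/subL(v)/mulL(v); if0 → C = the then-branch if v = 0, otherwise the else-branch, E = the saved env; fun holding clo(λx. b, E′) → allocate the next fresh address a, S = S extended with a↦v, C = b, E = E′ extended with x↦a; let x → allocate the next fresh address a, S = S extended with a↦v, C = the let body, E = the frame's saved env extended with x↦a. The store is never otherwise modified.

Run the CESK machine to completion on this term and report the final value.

step 0: [C=((λq. q) ((λz. z) 0)) | E=∅ | S=∅ | K=∅]
step 1: [C=(λq. q) | E=∅ | S=∅ | K=[arg]]
step 2: [C=((λz. z) 0) | E=∅ | S=∅ | K=[fun]]
step 3: [C=(λz. z) | E=∅ | S=∅ | K=[arg :: fun]]
step 4: [C=0 | E=∅ | S=∅ | K=[fun :: fun]]
step 5: [C=z | E={z↦0} | S={0↦0} | K=[fun]]
step 6: [C=q | E={q↦1} | S={0↦0, 1↦0} | K=∅]
→ final value 0

Answer: 0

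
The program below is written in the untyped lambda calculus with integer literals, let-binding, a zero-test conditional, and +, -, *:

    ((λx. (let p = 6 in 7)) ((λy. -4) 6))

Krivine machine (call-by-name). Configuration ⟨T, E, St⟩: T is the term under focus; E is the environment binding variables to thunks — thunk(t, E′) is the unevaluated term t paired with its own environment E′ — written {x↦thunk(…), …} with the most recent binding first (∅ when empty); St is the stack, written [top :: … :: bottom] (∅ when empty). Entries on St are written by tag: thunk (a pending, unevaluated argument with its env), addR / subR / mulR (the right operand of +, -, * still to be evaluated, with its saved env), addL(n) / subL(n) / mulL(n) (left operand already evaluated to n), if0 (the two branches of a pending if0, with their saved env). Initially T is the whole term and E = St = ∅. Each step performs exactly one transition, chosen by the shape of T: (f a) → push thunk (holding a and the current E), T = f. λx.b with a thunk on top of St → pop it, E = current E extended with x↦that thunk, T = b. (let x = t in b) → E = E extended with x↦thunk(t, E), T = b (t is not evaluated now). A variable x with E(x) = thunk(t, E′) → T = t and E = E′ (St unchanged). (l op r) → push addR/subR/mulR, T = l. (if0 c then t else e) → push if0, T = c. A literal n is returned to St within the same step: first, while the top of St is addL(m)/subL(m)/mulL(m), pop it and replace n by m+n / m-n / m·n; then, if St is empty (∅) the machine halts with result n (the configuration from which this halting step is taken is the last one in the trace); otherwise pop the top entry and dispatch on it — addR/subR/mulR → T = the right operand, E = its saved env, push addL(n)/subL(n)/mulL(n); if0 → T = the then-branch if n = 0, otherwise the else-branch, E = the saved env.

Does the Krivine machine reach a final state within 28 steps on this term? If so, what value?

t=0: [T=((λx. (let p = 6 in 7)) ((λy. -4) 6)) | E=∅ | St=∅]
t=1: [T=(λx. (let p = 6 in 7)) | E=∅ | St=[thunk]]
t=2: [T=(let p = 6 in 7) | E={x↦thunk(((λy. -4) 6), ∅)} | St=∅]
t=3: [T=7 | E={p↦thunk(6, {x↦thunk(((λy. -4) 6), ∅)}), x↦thunk(((λy. -4) 6), ∅)} | St=∅]
→ final value 7

Answer: 7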